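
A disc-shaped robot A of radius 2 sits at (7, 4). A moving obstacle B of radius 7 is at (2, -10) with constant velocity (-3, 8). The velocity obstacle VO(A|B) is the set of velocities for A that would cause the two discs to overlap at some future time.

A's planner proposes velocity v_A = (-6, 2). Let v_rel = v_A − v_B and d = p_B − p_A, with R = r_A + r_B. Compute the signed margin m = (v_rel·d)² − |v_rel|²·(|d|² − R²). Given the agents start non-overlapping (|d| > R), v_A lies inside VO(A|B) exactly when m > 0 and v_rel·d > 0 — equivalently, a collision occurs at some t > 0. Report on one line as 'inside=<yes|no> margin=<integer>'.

d = (-5, -14),  |d|² = 221;  R = 2+7 = 9,  c = 221−9² = 140
v_rel = (-3, -6),  |v_rel|² = 45;  v_rel·d = (-3)·(-5) + (-6)·(-14) = 99
45·t² − 198·t + 140 = 0  ⇒  m = 99² − 45·140 = 3501
m = 3501 > 0,  v_rel·d = 99 > 0  ⇒  inside

inside=yes margin=3501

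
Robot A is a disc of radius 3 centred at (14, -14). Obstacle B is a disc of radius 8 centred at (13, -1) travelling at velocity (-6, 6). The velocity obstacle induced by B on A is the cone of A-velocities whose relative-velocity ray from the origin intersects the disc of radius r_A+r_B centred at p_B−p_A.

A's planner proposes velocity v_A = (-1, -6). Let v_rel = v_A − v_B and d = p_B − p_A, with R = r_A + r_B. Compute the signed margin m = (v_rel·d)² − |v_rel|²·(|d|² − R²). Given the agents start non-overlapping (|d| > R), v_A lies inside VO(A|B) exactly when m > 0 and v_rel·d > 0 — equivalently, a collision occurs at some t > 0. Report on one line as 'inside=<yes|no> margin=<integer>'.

d = (-1, 13),  |d|² = 170;  R = 3+8 = 11,  c = 170−11² = 49
v_rel = (5, -12),  |v_rel|² = 169;  v_rel·d = (5)·(-1) + (-12)·(13) = -161
169·t² + 322·t + 49 = 0  ⇒  m = (-161)² − 169·49 = 17640
m = 17640 > 0,  v_rel·d = -161 < 0  ⇒  outside

inside=no margin=17640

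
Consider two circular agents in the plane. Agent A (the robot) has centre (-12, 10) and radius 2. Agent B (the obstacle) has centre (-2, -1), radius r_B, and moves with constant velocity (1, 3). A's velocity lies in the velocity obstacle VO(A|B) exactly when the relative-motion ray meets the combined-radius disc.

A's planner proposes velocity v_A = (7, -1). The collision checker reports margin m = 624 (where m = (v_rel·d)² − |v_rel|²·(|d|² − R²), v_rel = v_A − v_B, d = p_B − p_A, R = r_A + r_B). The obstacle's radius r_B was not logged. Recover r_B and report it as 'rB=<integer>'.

m = 624
d = (10, -11);  v_rel = (6, -4),  |v_rel|² = 52
v_rel×d = (6)·(-11) − (-4)·(10) = -26
since m = R²·52 − (-26)²:  R² = (676 + 624) / 52 = 25
R = √25 = 5  ⇒  r_B = 5 − 2 = 3

rB=3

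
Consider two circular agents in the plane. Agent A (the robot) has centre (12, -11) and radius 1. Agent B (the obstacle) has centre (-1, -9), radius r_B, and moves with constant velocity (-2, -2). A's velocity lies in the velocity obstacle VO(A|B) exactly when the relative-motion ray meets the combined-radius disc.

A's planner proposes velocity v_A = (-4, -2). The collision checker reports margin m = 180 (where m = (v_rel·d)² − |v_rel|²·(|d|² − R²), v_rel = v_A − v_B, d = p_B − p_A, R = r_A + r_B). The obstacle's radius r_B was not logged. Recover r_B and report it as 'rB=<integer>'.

m = 180
d = (-13, 2);  v_rel = (-2, 0),  |v_rel|² = 4
v_rel×d = (-2)·(2) − (0)·(-13) = -4
since m = R²·4 − (-4)²:  R² = (16 + 180) / 4 = 49
R = √49 = 7  ⇒  r_B = 7 − 1 = 6

rB=6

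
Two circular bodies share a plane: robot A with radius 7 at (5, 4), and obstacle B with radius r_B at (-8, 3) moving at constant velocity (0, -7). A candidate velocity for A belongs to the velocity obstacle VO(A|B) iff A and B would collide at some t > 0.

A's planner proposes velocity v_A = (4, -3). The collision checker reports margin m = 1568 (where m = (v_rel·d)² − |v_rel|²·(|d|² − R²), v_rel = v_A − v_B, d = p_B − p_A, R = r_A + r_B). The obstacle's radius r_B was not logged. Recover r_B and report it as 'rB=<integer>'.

m = 1568
d = (-13, -1);  v_rel = (4, 4),  |v_rel|² = 32
v_rel×d = (4)·(-1) − (4)·(-13) = 48
since m = R²·32 − 48²:  R² = (2304 + 1568) / 32 = 121
R = √121 = 11  ⇒  r_B = 11 − 7 = 4

rB=4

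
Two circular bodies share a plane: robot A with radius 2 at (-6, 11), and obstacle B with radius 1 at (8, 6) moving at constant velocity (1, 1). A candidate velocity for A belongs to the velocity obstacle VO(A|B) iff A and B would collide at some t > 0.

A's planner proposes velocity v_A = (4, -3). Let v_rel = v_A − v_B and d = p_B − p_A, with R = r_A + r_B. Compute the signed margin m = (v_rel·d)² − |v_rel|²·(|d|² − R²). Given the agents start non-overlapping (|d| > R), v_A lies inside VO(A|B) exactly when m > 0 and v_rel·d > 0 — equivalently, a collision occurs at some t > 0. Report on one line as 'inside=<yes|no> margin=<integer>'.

d = (14, -5),  |d|² = 221;  R = 2+1 = 3,  c = 221−3² = 212
v_rel = (3, -4),  |v_rel|² = 25;  v_rel·d = (3)·(14) + (-4)·(-5) = 62
25·t² − 124·t + 212 = 0  ⇒  m = 62² − 25·212 = -1456
m = -1456 < 0,  v_rel·d = 62 > 0  ⇒  outside

inside=no margin=-1456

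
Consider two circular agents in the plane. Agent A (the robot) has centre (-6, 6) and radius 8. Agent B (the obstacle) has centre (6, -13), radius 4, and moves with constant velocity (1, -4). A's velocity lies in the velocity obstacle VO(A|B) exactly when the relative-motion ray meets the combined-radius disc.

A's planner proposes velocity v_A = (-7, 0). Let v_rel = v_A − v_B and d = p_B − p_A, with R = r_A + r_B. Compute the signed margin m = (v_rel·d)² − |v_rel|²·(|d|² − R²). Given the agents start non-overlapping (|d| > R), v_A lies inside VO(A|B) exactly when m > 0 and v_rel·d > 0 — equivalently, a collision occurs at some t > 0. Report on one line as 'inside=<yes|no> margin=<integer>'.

d = (12, -19),  |d|² = 505;  R = 8+4 = 12,  c = 505−12² = 361
v_rel = (-8, 4),  |v_rel|² = 80;  v_rel·d = (-8)·(12) + (4)·(-19) = -172
80·t² + 344·t + 361 = 0  ⇒  m = (-172)² − 80·361 = 704
m = 704 > 0,  v_rel·d = -172 < 0  ⇒  outside

inside=no margin=704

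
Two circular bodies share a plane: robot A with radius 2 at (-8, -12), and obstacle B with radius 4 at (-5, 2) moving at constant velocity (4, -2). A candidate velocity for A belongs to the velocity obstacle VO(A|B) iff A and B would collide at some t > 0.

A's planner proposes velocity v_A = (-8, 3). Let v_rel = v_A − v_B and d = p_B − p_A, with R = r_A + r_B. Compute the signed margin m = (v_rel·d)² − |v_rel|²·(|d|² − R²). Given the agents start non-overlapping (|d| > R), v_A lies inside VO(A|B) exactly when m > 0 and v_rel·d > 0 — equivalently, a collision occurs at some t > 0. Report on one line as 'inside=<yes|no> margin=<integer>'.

d = (3, 14),  |d|² = 205;  R = 2+4 = 6,  c = 205−6² = 169
v_rel = (-12, 5),  |v_rel|² = 169;  v_rel·d = (-12)·(3) + (5)·(14) = 34
169·t² − 68·t + 169 = 0  ⇒  m = 34² − 169·169 = -27405
m = -27405 < 0,  v_rel·d = 34 > 0  ⇒  outside

inside=no margin=-27405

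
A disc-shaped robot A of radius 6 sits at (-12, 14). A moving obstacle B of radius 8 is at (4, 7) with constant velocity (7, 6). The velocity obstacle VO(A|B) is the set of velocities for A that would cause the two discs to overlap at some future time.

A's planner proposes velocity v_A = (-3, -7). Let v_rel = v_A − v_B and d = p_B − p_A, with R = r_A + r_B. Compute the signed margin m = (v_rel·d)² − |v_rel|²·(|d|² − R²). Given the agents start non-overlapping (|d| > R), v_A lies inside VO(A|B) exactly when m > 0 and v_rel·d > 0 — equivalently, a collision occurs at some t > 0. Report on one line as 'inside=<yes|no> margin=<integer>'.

d = (16, -7),  |d|² = 305;  R = 6+8 = 14,  c = 305−14² = 109
v_rel = (-10, -13),  |v_rel|² = 269;  v_rel·d = (-10)·(16) + (-13)·(-7) = -69
269·t² + 138·t + 109 = 0  ⇒  m = (-69)² − 269·109 = -24560
m = -24560 < 0,  v_rel·d = -69 < 0  ⇒  outside

inside=no margin=-24560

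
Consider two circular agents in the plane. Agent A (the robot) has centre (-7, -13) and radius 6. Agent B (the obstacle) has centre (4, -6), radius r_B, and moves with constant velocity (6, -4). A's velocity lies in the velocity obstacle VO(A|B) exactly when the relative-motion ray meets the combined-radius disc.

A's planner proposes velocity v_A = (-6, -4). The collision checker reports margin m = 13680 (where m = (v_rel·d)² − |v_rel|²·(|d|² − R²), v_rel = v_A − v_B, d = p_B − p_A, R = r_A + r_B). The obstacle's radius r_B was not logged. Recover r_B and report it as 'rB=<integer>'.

m = 13680
d = (11, 7);  v_rel = (-12, 0),  |v_rel|² = 144
v_rel×d = (-12)·(7) − (0)·(11) = -84
since m = R²·144 − (-84)²:  R² = (7056 + 13680) / 144 = 144
R = √144 = 12  ⇒  r_B = 12 − 6 = 6

rB=6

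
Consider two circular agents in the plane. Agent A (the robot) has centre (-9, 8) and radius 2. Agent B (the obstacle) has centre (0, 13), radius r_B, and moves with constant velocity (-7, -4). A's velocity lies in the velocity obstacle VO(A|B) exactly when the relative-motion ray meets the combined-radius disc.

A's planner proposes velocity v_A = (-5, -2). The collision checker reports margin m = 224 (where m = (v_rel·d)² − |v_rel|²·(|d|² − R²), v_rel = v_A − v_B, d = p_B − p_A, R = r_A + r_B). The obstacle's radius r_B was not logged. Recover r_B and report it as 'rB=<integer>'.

m = 224
d = (9, 5);  v_rel = (2, 2),  |v_rel|² = 8
v_rel×d = (2)·(5) − (2)·(9) = -8
since m = R²·8 − (-8)²:  R² = (64 + 224) / 8 = 36
R = √36 = 6  ⇒  r_B = 6 − 2 = 4

rB=4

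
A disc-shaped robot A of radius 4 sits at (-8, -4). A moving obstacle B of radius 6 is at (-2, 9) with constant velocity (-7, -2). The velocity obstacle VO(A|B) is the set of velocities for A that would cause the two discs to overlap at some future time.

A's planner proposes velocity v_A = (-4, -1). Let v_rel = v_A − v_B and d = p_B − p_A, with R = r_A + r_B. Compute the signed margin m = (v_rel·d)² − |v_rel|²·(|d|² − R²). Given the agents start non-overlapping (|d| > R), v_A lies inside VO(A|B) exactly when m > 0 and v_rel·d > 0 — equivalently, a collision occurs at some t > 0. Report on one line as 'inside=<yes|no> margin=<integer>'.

d = (6, 13),  |d|² = 205;  R = 4+6 = 10,  c = 205−10² = 105
v_rel = (3, 1),  |v_rel|² = 10;  v_rel·d = (3)·(6) + (1)·(13) = 31
10·t² − 62·t + 105 = 0  ⇒  m = 31² − 10·105 = -89
m = -89 < 0,  v_rel·d = 31 > 0  ⇒  outside

inside=no margin=-89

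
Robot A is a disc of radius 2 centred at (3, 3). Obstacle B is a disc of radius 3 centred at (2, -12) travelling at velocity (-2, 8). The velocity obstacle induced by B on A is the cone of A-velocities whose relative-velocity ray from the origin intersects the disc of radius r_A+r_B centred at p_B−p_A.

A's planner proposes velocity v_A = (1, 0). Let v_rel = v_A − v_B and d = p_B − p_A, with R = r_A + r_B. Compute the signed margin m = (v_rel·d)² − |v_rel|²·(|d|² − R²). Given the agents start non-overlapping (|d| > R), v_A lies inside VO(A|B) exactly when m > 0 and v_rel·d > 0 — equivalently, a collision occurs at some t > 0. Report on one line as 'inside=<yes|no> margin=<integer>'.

d = (-1, -15),  |d|² = 226;  R = 2+3 = 5,  c = 226−5² = 201
v_rel = (3, -8),  |v_rel|² = 73;  v_rel·d = (3)·(-1) + (-8)·(-15) = 117
73·t² − 234·t + 201 = 0  ⇒  m = 117² − 73·201 = -984
m = -984 < 0,  v_rel·d = 117 > 0  ⇒  outside

inside=no margin=-984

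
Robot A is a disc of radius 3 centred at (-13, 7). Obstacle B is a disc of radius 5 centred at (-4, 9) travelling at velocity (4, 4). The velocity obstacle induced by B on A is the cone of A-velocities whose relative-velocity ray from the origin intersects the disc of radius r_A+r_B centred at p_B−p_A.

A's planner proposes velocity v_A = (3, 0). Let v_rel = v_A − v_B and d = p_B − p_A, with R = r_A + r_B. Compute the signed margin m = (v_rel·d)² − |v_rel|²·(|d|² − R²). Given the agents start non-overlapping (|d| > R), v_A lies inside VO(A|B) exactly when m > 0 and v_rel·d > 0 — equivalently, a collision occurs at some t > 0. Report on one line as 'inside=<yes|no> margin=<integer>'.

d = (9, 2),  |d|² = 85;  R = 3+5 = 8,  c = 85−8² = 21
v_rel = (-1, -4),  |v_rel|² = 17;  v_rel·d = (-1)·(9) + (-4)·(2) = -17
17·t² + 34·t + 21 = 0  ⇒  m = (-17)² − 17·21 = -68
m = -68 < 0,  v_rel·d = -17 < 0  ⇒  outside

inside=no margin=-68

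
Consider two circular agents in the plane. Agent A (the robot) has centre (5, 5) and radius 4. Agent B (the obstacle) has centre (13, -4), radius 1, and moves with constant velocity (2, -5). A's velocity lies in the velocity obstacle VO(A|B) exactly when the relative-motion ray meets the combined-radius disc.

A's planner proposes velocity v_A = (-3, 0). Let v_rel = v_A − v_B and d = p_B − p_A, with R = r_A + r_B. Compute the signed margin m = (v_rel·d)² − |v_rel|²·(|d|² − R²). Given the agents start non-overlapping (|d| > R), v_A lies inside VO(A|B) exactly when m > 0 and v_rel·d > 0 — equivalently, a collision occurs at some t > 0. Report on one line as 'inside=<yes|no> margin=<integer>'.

d = (8, -9),  |d|² = 145;  R = 4+1 = 5,  c = 145−5² = 120
v_rel = (-5, 5),  |v_rel|² = 50;  v_rel·d = (-5)·(8) + (5)·(-9) = -85
50·t² + 170·t + 120 = 0  ⇒  m = (-85)² − 50·120 = 1225
m = 1225 > 0,  v_rel·d = -85 < 0  ⇒  outside

inside=no margin=1225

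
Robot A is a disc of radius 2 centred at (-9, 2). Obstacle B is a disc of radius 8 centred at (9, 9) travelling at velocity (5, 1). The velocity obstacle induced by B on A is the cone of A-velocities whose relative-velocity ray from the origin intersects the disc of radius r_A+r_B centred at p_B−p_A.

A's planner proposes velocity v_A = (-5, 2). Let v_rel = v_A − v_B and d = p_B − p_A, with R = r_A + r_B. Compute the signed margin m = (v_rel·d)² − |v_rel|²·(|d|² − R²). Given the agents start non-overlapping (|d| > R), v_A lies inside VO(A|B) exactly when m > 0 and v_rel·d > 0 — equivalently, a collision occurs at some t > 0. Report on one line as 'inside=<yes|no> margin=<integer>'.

d = (18, 7),  |d|² = 373;  R = 2+8 = 10,  c = 373−10² = 273
v_rel = (-10, 1),  |v_rel|² = 101;  v_rel·d = (-10)·(18) + (1)·(7) = -173
101·t² + 346·t + 273 = 0  ⇒  m = (-173)² − 101·273 = 2356
m = 2356 > 0,  v_rel·d = -173 < 0  ⇒  outside

inside=no margin=2356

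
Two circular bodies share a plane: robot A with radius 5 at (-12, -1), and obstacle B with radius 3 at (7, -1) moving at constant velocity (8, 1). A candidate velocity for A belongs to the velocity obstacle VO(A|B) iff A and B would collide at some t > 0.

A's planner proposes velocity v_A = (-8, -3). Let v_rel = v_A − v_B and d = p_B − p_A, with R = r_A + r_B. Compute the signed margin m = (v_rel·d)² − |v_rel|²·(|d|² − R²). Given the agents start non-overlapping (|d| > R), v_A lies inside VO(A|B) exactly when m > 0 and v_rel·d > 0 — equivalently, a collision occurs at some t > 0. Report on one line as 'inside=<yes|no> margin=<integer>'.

d = (19, 0),  |d|² = 361;  R = 5+3 = 8,  c = 361−8² = 297
v_rel = (-16, -4),  |v_rel|² = 272;  v_rel·d = (-16)·(19) + (-4)·(0) = -304
272·t² + 608·t + 297 = 0  ⇒  m = (-304)² − 272·297 = 11632
m = 11632 > 0,  v_rel·d = -304 < 0  ⇒  outside

inside=no margin=11632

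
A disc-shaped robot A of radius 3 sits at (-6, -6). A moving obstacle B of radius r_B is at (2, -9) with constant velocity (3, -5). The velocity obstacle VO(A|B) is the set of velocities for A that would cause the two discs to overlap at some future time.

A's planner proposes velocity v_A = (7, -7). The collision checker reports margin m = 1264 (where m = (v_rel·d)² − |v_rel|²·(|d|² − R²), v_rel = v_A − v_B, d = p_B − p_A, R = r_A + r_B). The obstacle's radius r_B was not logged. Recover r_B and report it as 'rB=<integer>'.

m = 1264
d = (8, -3);  v_rel = (4, -2),  |v_rel|² = 20
v_rel×d = (4)·(-3) − (-2)·(8) = 4
since m = R²·20 − 4²:  R² = (16 + 1264) / 20 = 64
R = √64 = 8  ⇒  r_B = 8 − 3 = 5

rB=5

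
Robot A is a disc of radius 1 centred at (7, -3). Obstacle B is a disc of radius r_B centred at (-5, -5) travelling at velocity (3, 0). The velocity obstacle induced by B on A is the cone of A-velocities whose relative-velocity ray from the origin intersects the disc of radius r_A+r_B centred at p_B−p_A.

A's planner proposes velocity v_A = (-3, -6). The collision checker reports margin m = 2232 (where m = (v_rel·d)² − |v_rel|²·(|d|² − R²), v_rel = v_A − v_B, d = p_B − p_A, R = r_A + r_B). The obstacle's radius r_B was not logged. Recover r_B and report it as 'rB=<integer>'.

m = 2232
d = (-12, -2);  v_rel = (-6, -6),  |v_rel|² = 72
v_rel×d = (-6)·(-2) − (-6)·(-12) = -60
since m = R²·72 − (-60)²:  R² = (3600 + 2232) / 72 = 81
R = √81 = 9  ⇒  r_B = 9 − 1 = 8

rB=8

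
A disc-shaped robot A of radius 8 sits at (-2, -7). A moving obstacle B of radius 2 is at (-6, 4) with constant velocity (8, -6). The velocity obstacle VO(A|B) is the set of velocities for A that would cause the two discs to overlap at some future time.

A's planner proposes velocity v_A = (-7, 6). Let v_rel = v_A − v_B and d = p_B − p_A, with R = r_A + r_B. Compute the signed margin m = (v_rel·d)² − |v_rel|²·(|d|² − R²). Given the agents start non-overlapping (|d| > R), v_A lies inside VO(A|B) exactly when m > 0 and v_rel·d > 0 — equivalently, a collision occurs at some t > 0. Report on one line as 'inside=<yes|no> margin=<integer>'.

d = (-4, 11),  |d|² = 137;  R = 8+2 = 10,  c = 137−10² = 37
v_rel = (-15, 12),  |v_rel|² = 369;  v_rel·d = (-15)·(-4) + (12)·(11) = 192
369·t² − 384·t + 37 = 0  ⇒  m = 192² − 369·37 = 23211
m = 23211 > 0,  v_rel·d = 192 > 0  ⇒  inside

inside=yes margin=23211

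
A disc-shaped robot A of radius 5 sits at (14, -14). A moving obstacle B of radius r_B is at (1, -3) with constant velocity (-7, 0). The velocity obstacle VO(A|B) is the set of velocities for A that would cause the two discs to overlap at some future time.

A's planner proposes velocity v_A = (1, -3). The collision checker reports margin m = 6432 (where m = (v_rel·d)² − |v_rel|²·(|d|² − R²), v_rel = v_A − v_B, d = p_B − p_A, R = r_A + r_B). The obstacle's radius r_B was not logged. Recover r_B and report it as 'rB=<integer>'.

m = 6432
d = (-13, 11);  v_rel = (8, -3),  |v_rel|² = 73
v_rel×d = (8)·(11) − (-3)·(-13) = 49
since m = R²·73 − 49²:  R² = (2401 + 6432) / 73 = 121
R = √121 = 11  ⇒  r_B = 11 − 5 = 6

rB=6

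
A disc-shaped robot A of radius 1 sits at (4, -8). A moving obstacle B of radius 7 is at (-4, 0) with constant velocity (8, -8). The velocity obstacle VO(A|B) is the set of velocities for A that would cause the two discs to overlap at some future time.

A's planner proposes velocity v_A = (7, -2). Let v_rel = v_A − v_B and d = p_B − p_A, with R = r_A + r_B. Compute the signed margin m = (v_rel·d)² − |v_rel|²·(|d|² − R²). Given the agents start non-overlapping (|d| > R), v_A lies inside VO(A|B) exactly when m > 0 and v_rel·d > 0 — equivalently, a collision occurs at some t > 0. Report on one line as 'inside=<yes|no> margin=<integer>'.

d = (-8, 8),  |d|² = 128;  R = 1+7 = 8,  c = 128−8² = 64
v_rel = (-1, 6),  |v_rel|² = 37;  v_rel·d = (-1)·(-8) + (6)·(8) = 56
37·t² − 112·t + 64 = 0  ⇒  m = 56² − 37·64 = 768
m = 768 > 0,  v_rel·d = 56 > 0  ⇒  inside

inside=yes margin=768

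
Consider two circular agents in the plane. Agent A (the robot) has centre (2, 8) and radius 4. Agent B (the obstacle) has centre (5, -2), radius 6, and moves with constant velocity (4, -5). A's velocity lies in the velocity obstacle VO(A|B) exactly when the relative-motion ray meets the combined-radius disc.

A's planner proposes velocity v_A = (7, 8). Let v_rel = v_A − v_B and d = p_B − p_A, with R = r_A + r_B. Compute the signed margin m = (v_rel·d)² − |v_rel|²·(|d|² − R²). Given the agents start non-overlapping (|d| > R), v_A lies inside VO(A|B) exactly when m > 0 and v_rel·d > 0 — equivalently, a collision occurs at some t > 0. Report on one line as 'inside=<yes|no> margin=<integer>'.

d = (3, -10),  |d|² = 109;  R = 4+6 = 10,  c = 109−10² = 9
v_rel = (3, 13),  |v_rel|² = 178;  v_rel·d = (3)·(3) + (13)·(-10) = -121
178·t² + 242·t + 9 = 0  ⇒  m = (-121)² − 178·9 = 13039
m = 13039 > 0,  v_rel·d = -121 < 0  ⇒  outside

inside=no margin=13039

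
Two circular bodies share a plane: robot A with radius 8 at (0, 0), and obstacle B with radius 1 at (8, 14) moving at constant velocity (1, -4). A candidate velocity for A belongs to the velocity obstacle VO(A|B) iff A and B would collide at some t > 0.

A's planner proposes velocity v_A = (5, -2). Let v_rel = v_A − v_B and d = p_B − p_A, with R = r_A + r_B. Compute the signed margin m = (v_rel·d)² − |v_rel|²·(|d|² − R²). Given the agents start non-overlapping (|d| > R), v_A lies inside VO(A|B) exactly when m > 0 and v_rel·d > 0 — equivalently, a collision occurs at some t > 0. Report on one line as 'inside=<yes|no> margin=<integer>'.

d = (8, 14),  |d|² = 260;  R = 8+1 = 9,  c = 260−9² = 179
v_rel = (4, 2),  |v_rel|² = 20;  v_rel·d = (4)·(8) + (2)·(14) = 60
20·t² − 120·t + 179 = 0  ⇒  m = 60² − 20·179 = 20
m = 20 > 0,  v_rel·d = 60 > 0  ⇒  inside

inside=yes margin=20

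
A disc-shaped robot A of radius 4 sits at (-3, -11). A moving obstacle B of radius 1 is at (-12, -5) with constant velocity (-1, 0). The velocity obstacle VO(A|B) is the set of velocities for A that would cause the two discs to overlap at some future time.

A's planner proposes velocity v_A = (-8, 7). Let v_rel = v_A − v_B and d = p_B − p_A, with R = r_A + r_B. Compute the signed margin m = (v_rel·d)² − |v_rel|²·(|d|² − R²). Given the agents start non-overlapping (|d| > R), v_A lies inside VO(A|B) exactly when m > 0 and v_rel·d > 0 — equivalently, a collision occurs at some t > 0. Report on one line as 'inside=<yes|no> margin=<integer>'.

d = (-9, 6),  |d|² = 117;  R = 4+1 = 5,  c = 117−5² = 92
v_rel = (-7, 7),  |v_rel|² = 98;  v_rel·d = (-7)·(-9) + (7)·(6) = 105
98·t² − 210·t + 92 = 0  ⇒  m = 105² − 98·92 = 2009
m = 2009 > 0,  v_rel·d = 105 > 0  ⇒  inside

inside=yes margin=2009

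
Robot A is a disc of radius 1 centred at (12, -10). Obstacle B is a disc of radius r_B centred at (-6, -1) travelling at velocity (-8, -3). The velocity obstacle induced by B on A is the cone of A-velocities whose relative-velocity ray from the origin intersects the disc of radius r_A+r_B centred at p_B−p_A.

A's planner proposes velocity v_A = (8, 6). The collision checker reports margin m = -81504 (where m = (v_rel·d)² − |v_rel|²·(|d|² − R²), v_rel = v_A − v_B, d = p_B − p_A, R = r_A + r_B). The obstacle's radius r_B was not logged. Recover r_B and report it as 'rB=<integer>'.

m = -81504
d = (-18, 9);  v_rel = (16, 9),  |v_rel|² = 337
v_rel×d = (16)·(9) − (9)·(-18) = 306
since m = R²·337 − 306²:  R² = (93636 + -81504) / 337 = 36
R = √36 = 6  ⇒  r_B = 6 − 1 = 5

rB=5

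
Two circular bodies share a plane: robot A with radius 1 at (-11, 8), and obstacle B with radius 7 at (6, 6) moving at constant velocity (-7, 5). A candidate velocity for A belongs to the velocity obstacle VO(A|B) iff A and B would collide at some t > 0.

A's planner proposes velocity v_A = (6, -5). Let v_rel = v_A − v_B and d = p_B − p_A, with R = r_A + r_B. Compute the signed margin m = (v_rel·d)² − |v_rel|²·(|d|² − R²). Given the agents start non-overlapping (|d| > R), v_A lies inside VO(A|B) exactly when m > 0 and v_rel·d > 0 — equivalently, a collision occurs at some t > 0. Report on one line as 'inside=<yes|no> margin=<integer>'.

d = (17, -2),  |d|² = 293;  R = 1+7 = 8,  c = 293−8² = 229
v_rel = (13, -10),  |v_rel|² = 269;  v_rel·d = (13)·(17) + (-10)·(-2) = 241
269·t² − 482·t + 229 = 0  ⇒  m = 241² − 269·229 = -3520
m = -3520 < 0,  v_rel·d = 241 > 0  ⇒  outside

inside=no margin=-3520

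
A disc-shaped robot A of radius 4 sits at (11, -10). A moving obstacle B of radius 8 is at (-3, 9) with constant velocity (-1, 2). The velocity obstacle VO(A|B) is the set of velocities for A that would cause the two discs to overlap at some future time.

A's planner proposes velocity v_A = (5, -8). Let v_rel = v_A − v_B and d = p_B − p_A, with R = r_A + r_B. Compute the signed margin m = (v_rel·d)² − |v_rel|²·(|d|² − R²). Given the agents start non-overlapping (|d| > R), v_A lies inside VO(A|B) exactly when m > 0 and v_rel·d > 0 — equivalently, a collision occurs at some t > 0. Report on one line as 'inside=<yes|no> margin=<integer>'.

d = (-14, 19),  |d|² = 557;  R = 4+8 = 12,  c = 557−12² = 413
v_rel = (6, -10),  |v_rel|² = 136;  v_rel·d = (6)·(-14) + (-10)·(19) = -274
136·t² + 548·t + 413 = 0  ⇒  m = (-274)² − 136·413 = 18908
m = 18908 > 0,  v_rel·d = -274 < 0  ⇒  outside

inside=no margin=18908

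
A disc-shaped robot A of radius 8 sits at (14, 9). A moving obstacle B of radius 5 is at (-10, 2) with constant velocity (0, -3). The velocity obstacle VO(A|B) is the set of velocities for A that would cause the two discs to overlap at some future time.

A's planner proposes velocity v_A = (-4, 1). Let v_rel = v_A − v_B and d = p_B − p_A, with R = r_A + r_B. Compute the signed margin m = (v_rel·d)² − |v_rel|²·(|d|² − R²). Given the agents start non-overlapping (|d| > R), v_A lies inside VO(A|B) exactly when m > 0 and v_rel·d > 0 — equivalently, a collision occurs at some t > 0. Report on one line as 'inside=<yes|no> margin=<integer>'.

d = (-24, -7),  |d|² = 625;  R = 8+5 = 13,  c = 625−13² = 456
v_rel = (-4, 4),  |v_rel|² = 32;  v_rel·d = (-4)·(-24) + (4)·(-7) = 68
32·t² − 136·t + 456 = 0  ⇒  m = 68² − 32·456 = -9968
m = -9968 < 0,  v_rel·d = 68 > 0  ⇒  outside

inside=no margin=-9968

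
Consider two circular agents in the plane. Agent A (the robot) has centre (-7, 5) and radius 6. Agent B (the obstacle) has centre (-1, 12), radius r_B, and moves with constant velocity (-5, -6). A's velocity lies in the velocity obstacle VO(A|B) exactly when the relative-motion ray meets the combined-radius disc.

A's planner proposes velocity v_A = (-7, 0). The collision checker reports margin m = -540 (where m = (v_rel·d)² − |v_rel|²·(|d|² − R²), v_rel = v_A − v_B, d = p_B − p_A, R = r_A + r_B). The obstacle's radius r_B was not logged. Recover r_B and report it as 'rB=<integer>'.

m = -540
d = (6, 7);  v_rel = (-2, 6),  |v_rel|² = 40
v_rel×d = (-2)·(7) − (6)·(6) = -50
since m = R²·40 − (-50)²:  R² = (2500 + -540) / 40 = 49
R = √49 = 7  ⇒  r_B = 7 − 6 = 1

rB=1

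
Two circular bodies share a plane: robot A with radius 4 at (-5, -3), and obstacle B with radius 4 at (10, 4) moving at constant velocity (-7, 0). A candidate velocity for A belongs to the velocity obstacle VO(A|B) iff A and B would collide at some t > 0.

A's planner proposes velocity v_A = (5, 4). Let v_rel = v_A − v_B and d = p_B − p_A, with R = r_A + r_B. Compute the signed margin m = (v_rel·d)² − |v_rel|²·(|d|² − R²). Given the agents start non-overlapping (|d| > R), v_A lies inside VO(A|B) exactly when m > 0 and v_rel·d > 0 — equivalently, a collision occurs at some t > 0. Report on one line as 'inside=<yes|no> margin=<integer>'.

d = (15, 7),  |d|² = 274;  R = 4+4 = 8,  c = 274−8² = 210
v_rel = (12, 4),  |v_rel|² = 160;  v_rel·d = (12)·(15) + (4)·(7) = 208
160·t² − 416·t + 210 = 0  ⇒  m = 208² − 160·210 = 9664
m = 9664 > 0,  v_rel·d = 208 > 0  ⇒  inside

inside=yes margin=9664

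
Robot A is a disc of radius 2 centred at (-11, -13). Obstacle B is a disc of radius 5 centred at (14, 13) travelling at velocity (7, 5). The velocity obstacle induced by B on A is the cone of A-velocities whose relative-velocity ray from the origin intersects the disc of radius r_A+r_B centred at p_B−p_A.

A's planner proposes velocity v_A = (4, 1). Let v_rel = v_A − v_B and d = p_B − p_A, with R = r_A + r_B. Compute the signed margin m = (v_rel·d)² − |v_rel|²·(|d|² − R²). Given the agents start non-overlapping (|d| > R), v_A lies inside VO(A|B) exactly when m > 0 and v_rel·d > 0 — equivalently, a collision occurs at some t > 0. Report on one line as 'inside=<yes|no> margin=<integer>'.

d = (25, 26),  |d|² = 1301;  R = 2+5 = 7,  c = 1301−7² = 1252
v_rel = (-3, -4),  |v_rel|² = 25;  v_rel·d = (-3)·(25) + (-4)·(26) = -179
25·t² + 358·t + 1252 = 0  ⇒  m = (-179)² − 25·1252 = 741
m = 741 > 0,  v_rel·d = -179 < 0  ⇒  outside

inside=no margin=741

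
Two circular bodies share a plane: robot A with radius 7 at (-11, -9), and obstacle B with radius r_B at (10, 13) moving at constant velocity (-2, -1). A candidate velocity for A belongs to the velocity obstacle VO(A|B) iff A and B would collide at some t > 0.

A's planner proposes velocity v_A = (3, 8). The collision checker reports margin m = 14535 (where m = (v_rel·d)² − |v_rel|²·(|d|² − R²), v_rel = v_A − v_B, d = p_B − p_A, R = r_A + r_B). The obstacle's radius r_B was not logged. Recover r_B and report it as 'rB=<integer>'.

m = 14535
d = (21, 22);  v_rel = (5, 9),  |v_rel|² = 106
v_rel×d = (5)·(22) − (9)·(21) = -79
since m = R²·106 − (-79)²:  R² = (6241 + 14535) / 106 = 196
R = √196 = 14  ⇒  r_B = 14 − 7 = 7

rB=7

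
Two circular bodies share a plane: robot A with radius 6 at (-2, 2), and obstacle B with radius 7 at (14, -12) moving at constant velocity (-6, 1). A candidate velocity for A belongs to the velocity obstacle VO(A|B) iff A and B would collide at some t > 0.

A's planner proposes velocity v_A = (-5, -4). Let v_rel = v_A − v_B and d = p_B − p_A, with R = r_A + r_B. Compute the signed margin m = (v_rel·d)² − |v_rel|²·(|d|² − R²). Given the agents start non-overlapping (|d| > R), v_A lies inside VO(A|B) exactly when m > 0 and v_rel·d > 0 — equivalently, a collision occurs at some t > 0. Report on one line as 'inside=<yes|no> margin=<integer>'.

d = (16, -14),  |d|² = 452;  R = 6+7 = 13,  c = 452−13² = 283
v_rel = (1, -5),  |v_rel|² = 26;  v_rel·d = (1)·(16) + (-5)·(-14) = 86
26·t² − 172·t + 283 = 0  ⇒  m = 86² − 26·283 = 38
m = 38 > 0,  v_rel·d = 86 > 0  ⇒  inside

inside=yes margin=38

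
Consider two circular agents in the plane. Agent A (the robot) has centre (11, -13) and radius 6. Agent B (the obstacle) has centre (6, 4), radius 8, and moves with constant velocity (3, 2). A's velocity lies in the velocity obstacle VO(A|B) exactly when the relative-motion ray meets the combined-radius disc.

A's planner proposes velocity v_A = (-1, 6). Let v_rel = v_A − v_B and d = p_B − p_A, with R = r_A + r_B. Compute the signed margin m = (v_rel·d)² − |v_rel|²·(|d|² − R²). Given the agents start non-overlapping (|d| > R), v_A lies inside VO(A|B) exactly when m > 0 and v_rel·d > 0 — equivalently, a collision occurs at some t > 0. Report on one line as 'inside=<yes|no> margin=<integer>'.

d = (-5, 17),  |d|² = 314;  R = 6+8 = 14,  c = 314−14² = 118
v_rel = (-4, 4),  |v_rel|² = 32;  v_rel·d = (-4)·(-5) + (4)·(17) = 88
32·t² − 176·t + 118 = 0  ⇒  m = 88² − 32·118 = 3968
m = 3968 > 0,  v_rel·d = 88 > 0  ⇒  inside

inside=yes margin=3968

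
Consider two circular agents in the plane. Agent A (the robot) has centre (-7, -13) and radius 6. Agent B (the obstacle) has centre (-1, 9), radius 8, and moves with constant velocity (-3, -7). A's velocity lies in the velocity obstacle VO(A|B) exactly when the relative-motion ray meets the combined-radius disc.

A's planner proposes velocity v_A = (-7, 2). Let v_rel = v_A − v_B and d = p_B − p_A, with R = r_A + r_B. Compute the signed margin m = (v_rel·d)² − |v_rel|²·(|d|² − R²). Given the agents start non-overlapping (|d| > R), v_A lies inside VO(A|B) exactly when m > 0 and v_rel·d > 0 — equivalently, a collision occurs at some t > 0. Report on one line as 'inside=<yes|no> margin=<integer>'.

d = (6, 22),  |d|² = 520;  R = 6+8 = 14,  c = 520−14² = 324
v_rel = (-4, 9),  |v_rel|² = 97;  v_rel·d = (-4)·(6) + (9)·(22) = 174
97·t² − 348·t + 324 = 0  ⇒  m = 174² − 97·324 = -1152
m = -1152 < 0,  v_rel·d = 174 > 0  ⇒  outside

inside=no margin=-1152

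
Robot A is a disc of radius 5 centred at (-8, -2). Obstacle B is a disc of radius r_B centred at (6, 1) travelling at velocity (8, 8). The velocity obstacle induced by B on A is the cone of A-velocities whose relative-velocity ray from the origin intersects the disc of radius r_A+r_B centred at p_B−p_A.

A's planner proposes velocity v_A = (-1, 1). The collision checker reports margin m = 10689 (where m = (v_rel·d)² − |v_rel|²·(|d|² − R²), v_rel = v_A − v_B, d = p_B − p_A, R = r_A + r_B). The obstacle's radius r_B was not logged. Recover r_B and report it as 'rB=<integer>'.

m = 10689
d = (14, 3);  v_rel = (-9, -7),  |v_rel|² = 130
v_rel×d = (-9)·(3) − (-7)·(14) = 71
since m = R²·130 − 71²:  R² = (5041 + 10689) / 130 = 121
R = √121 = 11  ⇒  r_B = 11 − 5 = 6

rB=6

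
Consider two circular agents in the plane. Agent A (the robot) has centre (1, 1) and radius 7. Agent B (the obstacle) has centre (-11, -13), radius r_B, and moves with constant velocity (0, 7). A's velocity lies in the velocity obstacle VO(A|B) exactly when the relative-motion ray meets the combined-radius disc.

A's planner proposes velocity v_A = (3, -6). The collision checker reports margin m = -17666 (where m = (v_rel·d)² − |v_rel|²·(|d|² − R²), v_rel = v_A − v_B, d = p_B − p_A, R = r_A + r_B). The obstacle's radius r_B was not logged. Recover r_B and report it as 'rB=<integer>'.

m = -17666
d = (-12, -14);  v_rel = (3, -13),  |v_rel|² = 178
v_rel×d = (3)·(-14) − (-13)·(-12) = -198
since m = R²·178 − (-198)²:  R² = (39204 + -17666) / 178 = 121
R = √121 = 11  ⇒  r_B = 11 − 7 = 4

rB=4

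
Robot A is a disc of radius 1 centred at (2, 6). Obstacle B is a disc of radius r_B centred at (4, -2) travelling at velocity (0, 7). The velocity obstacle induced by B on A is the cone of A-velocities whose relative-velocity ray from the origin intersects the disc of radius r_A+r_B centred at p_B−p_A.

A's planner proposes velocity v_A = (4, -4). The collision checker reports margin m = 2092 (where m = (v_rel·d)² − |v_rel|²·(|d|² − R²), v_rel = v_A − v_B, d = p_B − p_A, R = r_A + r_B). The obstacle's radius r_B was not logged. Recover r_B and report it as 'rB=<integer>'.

m = 2092
d = (2, -8);  v_rel = (4, -11),  |v_rel|² = 137
v_rel×d = (4)·(-8) − (-11)·(2) = -10
since m = R²·137 − (-10)²:  R² = (100 + 2092) / 137 = 16
R = √16 = 4  ⇒  r_B = 4 − 1 = 3

rB=3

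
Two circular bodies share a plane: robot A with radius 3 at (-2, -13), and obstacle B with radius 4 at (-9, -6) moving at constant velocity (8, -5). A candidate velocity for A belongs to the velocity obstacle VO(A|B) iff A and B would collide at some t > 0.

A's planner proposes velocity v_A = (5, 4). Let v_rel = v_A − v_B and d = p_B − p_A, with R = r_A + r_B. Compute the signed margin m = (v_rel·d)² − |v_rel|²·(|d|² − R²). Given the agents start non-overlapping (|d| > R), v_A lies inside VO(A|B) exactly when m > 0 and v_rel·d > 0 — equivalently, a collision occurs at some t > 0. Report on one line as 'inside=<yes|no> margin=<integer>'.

d = (-7, 7),  |d|² = 98;  R = 3+4 = 7,  c = 98−7² = 49
v_rel = (-3, 9),  |v_rel|² = 90;  v_rel·d = (-3)·(-7) + (9)·(7) = 84
90·t² − 168·t + 49 = 0  ⇒  m = 84² − 90·49 = 2646
m = 2646 > 0,  v_rel·d = 84 > 0  ⇒  inside

inside=yes margin=2646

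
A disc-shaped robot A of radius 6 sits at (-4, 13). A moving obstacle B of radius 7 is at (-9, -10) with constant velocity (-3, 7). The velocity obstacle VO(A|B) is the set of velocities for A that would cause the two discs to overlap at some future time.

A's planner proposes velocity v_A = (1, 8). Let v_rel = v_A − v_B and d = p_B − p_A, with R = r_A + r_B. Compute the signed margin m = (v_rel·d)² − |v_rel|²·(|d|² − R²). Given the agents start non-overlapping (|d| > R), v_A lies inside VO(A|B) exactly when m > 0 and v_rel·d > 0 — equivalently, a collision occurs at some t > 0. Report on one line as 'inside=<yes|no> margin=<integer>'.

d = (-5, -23),  |d|² = 554;  R = 6+7 = 13,  c = 554−13² = 385
v_rel = (4, 1),  |v_rel|² = 17;  v_rel·d = (4)·(-5) + (1)·(-23) = -43
17·t² + 86·t + 385 = 0  ⇒  m = (-43)² − 17·385 = -4696
m = -4696 < 0,  v_rel·d = -43 < 0  ⇒  outside

inside=no margin=-4696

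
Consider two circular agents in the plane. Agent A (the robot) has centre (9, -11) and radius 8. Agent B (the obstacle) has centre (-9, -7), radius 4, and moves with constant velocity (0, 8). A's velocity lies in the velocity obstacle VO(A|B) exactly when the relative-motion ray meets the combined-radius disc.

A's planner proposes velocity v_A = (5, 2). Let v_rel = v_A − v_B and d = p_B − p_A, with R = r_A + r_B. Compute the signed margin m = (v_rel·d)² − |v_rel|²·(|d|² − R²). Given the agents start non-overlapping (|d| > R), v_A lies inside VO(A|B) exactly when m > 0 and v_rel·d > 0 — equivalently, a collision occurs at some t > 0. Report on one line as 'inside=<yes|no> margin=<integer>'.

d = (-18, 4),  |d|² = 340;  R = 8+4 = 12,  c = 340−12² = 196
v_rel = (5, -6),  |v_rel|² = 61;  v_rel·d = (5)·(-18) + (-6)·(4) = -114
61·t² + 228·t + 196 = 0  ⇒  m = (-114)² − 61·196 = 1040
m = 1040 > 0,  v_rel·d = -114 < 0  ⇒  outside

inside=no margin=1040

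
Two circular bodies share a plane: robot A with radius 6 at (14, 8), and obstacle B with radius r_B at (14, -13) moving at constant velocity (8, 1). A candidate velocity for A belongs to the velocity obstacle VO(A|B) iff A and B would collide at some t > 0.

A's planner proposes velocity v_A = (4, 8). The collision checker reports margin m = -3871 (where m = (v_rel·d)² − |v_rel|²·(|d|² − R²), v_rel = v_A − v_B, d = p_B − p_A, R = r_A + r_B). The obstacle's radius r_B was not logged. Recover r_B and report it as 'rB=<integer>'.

m = -3871
d = (0, -21);  v_rel = (-4, 7),  |v_rel|² = 65
v_rel×d = (-4)·(-21) − (7)·(0) = 84
since m = R²·65 − 84²:  R² = (7056 + -3871) / 65 = 49
R = √49 = 7  ⇒  r_B = 7 − 6 = 1

rB=1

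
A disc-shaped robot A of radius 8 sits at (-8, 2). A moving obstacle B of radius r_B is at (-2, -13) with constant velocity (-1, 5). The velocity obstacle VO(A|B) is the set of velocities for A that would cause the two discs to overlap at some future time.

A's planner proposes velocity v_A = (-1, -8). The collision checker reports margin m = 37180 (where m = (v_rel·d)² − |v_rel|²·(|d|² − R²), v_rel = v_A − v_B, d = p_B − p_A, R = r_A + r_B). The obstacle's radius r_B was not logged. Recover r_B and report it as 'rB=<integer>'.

m = 37180
d = (6, -15);  v_rel = (0, -13),  |v_rel|² = 169
v_rel×d = (0)·(-15) − (-13)·(6) = 78
since m = R²·169 − 78²:  R² = (6084 + 37180) / 169 = 256
R = √256 = 16  ⇒  r_B = 16 − 8 = 8

rB=8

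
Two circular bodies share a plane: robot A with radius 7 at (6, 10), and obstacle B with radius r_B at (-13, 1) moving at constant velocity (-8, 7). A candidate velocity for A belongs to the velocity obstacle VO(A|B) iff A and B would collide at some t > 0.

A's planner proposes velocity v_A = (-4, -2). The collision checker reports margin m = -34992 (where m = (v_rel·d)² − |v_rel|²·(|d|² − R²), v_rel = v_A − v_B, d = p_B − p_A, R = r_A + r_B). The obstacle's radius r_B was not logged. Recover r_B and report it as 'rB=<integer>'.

m = -34992
d = (-19, -9);  v_rel = (4, -9),  |v_rel|² = 97
v_rel×d = (4)·(-9) − (-9)·(-19) = -207
since m = R²·97 − (-207)²:  R² = (42849 + -34992) / 97 = 81
R = √81 = 9  ⇒  r_B = 9 − 7 = 2

rB=2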